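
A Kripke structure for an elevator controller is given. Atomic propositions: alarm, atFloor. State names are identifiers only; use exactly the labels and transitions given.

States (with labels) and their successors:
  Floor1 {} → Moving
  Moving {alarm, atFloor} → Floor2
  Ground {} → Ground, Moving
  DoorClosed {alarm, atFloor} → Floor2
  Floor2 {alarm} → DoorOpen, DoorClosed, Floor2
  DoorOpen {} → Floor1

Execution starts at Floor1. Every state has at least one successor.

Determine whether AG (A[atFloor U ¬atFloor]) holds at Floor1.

States satisfying A[atFloor U ¬atFloor]: {Floor1, Moving, Ground, DoorClosed, Floor2, DoorOpen}.
States satisfying AG (A[atFloor U ¬atFloor]): {Floor1, Moving, Ground, DoorClosed, Floor2, DoorOpen}.
Every state reachable from Floor1 satisfies A[atFloor U ¬atFloor].
Floor1 ∈ Sat(AG (A[atFloor U ¬atFloor])).

Holds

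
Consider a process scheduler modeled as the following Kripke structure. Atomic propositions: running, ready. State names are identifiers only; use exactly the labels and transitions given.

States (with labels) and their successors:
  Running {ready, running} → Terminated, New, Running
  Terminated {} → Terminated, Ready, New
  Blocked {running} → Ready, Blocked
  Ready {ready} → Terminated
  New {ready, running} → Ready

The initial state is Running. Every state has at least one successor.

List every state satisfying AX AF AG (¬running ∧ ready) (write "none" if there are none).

States satisfying AF AG (¬running ∧ ready): ∅.
States satisfying AX AF AG (¬running ∧ ready): ∅.

none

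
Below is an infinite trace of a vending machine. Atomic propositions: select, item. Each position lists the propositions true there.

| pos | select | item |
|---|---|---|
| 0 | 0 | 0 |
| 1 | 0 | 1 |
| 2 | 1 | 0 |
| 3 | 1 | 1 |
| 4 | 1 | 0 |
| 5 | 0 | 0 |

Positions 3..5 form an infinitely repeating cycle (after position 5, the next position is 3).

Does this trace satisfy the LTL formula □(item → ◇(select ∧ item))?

Holds

item → ◇(select ∧ item) holds at every position 0..5, and those are all positions ever visited, so □(item → ◇(select ∧ item)) holds.
Positions where item holds: 1, 3.
Check ◇(select ∧ item) at each: 1→ok, 3→ok.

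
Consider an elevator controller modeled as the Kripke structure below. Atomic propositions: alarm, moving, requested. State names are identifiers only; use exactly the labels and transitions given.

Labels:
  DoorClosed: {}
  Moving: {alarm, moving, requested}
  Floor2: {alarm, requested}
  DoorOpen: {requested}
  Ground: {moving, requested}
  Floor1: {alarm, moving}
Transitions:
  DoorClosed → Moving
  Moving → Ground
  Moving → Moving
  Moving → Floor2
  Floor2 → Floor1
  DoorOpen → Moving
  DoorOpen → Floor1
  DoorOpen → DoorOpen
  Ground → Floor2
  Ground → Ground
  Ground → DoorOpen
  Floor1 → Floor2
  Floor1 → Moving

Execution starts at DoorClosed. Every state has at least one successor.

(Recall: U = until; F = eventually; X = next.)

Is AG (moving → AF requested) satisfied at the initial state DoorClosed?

Yes

States satisfying moving → AF requested: {DoorClosed, Moving, Floor2, DoorOpen, Ground, Floor1}.
States satisfying AG (moving → AF requested): {DoorClosed, Moving, Floor2, DoorOpen, Ground, Floor1}.
Every state reachable from DoorClosed satisfies moving → AF requested.
DoorClosed ∈ Sat(AG (moving → AF requested)).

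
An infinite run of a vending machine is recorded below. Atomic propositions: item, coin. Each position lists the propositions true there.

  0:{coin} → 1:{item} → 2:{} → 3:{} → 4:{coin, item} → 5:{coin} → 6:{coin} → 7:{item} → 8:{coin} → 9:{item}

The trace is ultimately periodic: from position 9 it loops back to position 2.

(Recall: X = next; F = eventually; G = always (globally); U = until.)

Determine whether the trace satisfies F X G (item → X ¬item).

X G (item → X ¬item) holds at position 0, which is reachable from 0, so F X G (item → X ¬item) holds.

Holds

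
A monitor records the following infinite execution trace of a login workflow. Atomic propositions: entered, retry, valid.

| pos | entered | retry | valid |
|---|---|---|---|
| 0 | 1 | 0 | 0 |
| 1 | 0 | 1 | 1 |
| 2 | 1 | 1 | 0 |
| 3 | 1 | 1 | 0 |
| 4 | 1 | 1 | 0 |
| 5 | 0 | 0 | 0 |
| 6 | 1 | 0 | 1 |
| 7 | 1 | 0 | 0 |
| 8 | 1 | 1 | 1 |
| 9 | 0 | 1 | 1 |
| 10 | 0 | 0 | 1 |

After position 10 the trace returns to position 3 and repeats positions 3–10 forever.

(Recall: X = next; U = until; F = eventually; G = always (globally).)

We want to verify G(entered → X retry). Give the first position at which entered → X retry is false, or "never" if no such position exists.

4

Check entered → X retry at each position in order: 0 ✓, 1 ✓, 2 ✓, 3 ✓.
At position 4 the labels are {entered, retry} and the next position 5 has {}, so entered → X retry is false there. This is the first violation.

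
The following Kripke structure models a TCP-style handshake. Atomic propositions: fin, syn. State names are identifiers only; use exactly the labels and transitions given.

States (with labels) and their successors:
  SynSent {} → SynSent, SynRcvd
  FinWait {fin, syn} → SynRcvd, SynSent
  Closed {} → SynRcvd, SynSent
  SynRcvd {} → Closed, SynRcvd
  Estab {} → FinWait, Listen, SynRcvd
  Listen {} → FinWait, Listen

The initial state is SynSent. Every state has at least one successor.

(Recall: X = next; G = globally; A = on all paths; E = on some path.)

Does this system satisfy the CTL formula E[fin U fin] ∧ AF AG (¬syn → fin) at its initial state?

States satisfying fin: {FinWait}.
States satisfying E[fin U fin]: {FinWait}.
States satisfying AG (¬syn → fin): ∅.
States satisfying AF AG (¬syn → fin): ∅.
States satisfying E[fin U fin] ∧ AF AG (¬syn → fin): ∅.
SynSent ∉ Sat(E[fin U fin] ∧ AF AG (¬syn → fin)).

Violated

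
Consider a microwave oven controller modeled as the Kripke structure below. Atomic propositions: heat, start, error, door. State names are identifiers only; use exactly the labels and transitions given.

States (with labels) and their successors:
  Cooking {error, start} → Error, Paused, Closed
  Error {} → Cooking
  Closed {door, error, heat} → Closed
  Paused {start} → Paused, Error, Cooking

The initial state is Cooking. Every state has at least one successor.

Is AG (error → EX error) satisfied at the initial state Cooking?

Yes

States satisfying error → EX error: {Cooking, Error, Closed, Paused}.
States satisfying AG (error → EX error): {Cooking, Error, Closed, Paused}.
Every state reachable from Cooking satisfies error → EX error.
Cooking ∈ Sat(AG (error → EX error)).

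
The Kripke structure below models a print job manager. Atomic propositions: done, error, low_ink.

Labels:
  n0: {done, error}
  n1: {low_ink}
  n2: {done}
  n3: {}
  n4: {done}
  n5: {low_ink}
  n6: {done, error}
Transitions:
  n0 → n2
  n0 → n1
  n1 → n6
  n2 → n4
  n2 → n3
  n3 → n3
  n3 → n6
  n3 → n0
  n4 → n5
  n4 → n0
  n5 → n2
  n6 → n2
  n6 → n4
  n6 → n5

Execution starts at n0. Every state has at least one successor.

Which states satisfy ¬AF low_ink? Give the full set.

States satisfying low_ink: {n1, n5}.
States satisfying AF low_ink: {n1, n5}.
States satisfying ¬AF low_ink: {n0, n2, n3, n4, n6}.

{n0, n2, n3, n4, n6}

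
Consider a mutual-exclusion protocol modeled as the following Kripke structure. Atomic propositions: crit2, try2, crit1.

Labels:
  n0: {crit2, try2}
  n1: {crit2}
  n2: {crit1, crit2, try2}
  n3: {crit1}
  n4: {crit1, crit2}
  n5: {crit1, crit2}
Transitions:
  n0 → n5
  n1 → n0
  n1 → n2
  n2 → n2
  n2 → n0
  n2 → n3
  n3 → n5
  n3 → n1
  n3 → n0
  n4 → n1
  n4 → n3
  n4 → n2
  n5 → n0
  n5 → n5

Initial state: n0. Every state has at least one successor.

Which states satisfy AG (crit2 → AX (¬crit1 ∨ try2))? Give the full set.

none

States satisfying crit2 → AX (¬crit1 ∨ try2): {n1, n3}.
States satisfying AG (crit2 → AX (¬crit1 ∨ try2)): ∅.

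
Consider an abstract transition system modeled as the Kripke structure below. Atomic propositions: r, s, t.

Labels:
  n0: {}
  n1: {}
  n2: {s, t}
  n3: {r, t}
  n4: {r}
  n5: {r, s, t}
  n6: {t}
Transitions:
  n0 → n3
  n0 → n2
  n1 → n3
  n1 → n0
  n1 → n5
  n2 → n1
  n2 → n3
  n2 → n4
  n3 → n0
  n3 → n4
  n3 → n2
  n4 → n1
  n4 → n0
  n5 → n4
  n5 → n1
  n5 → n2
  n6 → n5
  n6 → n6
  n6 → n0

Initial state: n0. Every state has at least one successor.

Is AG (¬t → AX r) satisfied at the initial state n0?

States satisfying ¬t → AX r: {n2, n3, n5, n6}.
States satisfying AG (¬t → AX r): ∅.
n0 is reachable from n0 and violates ¬t → AX r, so AG fails at n0.
n0 ∉ Sat(AG (¬t → AX r)).

Does not hold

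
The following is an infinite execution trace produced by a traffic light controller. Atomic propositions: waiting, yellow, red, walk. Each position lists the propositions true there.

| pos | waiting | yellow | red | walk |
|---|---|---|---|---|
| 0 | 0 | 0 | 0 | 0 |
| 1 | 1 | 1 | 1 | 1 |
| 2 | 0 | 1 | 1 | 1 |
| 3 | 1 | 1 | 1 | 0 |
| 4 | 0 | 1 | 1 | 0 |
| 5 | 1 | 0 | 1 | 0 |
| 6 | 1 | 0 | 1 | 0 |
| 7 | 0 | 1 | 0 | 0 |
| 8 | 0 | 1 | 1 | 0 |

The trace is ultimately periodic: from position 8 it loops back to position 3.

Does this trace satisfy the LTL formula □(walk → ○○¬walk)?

walk → ○○¬walk holds at every position 0..8, and those are all positions ever visited, so □(walk → ○○¬walk) holds.
Positions where walk holds: 1, 2.
Check ○○¬walk at each: 1→ok, 2→ok.

Satisfied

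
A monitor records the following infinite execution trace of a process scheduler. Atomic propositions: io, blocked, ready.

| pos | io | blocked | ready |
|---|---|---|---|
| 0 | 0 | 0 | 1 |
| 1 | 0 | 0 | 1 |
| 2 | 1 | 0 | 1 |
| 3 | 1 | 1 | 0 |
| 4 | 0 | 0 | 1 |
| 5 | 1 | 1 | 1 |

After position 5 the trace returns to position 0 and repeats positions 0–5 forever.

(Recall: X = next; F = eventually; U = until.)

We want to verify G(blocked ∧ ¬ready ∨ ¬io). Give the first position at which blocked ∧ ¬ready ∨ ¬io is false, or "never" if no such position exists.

Check blocked ∧ ¬ready ∨ ¬io at each position in order: 0 ✓, 1 ✓.
At position 2 the labels are {io, ready}, so blocked ∧ ¬ready ∨ ¬io is false there. This is the first violation.

2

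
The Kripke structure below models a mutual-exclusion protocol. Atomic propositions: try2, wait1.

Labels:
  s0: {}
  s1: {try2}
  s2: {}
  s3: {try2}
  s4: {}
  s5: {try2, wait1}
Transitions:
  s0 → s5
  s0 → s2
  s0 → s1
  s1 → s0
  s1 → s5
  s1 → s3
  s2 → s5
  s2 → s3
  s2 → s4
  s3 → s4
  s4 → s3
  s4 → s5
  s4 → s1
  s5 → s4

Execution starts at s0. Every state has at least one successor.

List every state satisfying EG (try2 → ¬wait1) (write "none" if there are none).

States satisfying try2 → ¬wait1: {s0, s1, s2, s3, s4}.
States satisfying EG (try2 → ¬wait1): {s0, s1, s2, s3, s4}.

{s0, s1, s2, s3, s4}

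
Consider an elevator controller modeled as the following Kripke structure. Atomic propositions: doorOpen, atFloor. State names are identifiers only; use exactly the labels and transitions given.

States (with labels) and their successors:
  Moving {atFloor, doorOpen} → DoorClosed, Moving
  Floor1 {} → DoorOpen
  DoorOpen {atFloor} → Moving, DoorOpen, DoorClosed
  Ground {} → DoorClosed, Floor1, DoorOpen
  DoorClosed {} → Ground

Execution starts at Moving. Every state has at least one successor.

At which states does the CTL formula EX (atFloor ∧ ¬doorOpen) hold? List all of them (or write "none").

States satisfying atFloor ∧ ¬doorOpen: {DoorOpen}.
States satisfying EX (atFloor ∧ ¬doorOpen): {Floor1, DoorOpen, Ground}.

{Floor1, DoorOpen, Ground}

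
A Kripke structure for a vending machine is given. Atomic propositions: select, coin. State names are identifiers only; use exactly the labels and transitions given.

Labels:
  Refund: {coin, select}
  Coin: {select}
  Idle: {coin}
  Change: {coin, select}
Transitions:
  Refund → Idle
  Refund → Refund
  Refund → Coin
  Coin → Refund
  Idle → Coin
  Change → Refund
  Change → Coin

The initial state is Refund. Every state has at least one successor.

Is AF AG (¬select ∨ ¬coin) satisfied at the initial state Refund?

States satisfying AG (¬select ∨ ¬coin): ∅.
States satisfying AF AG (¬select ∨ ¬coin): ∅.
There is a path from Refund along which AG (¬select ∨ ¬coin) never holds.
Refund ∉ Sat(AF AG (¬select ∨ ¬coin)).

No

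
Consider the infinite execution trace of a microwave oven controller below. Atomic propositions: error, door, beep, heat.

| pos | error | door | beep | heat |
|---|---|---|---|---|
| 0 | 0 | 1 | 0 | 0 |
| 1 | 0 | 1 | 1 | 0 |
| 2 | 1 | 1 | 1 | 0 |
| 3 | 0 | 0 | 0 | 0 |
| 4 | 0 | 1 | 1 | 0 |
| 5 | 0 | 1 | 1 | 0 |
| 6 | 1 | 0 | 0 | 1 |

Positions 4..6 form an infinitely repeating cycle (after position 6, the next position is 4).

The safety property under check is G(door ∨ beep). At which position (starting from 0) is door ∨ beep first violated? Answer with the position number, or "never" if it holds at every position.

3

Check door ∨ beep at each position in order: 0 ✓, 1 ✓, 2 ✓.
At position 3 the labels are {}, so door ∨ beep is false there. This is the first violation.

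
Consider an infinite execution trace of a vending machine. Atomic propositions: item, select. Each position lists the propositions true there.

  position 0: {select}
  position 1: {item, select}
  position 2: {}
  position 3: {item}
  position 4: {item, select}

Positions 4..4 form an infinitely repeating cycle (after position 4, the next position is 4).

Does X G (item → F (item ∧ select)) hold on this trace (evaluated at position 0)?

Yes

The position after 0 is 1; G (item → F (item ∧ select)) is true there.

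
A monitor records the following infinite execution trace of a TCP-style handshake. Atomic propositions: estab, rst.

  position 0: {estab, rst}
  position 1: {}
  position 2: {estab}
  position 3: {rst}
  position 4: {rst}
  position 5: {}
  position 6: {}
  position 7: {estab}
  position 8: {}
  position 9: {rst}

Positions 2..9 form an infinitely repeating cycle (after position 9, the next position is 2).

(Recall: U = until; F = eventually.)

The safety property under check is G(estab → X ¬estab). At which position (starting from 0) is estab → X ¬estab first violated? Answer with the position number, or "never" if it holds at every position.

estab → X ¬estab holds at every position 0..9, and those are all the positions the trace ever visits, so the invariant G(estab → X ¬estab) is never violated.

never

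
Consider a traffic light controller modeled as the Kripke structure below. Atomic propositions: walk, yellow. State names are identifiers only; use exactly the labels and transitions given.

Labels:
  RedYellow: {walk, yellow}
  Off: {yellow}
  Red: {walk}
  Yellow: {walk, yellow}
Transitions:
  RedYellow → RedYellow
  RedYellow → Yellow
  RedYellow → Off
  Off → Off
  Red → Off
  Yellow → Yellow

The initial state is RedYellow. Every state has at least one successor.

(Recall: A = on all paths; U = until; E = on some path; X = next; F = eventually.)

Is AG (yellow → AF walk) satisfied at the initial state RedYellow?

States satisfying yellow → AF walk: {RedYellow, Red, Yellow}.
States satisfying AG (yellow → AF walk): {Yellow}.
Off is reachable from RedYellow and violates yellow → AF walk, so AG fails at RedYellow.
RedYellow ∉ Sat(AG (yellow → AF walk)).

No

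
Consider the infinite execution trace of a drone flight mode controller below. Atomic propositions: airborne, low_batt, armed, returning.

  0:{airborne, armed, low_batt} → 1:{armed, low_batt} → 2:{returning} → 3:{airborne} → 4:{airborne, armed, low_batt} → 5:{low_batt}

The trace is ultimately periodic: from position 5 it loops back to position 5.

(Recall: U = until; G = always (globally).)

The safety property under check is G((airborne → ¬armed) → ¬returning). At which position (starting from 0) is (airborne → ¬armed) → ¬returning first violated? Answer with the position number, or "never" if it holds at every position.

Check (airborne → ¬armed) → ¬returning at each position in order: 0 ✓, 1 ✓.
At position 2 the labels are {returning}, so (airborne → ¬armed) → ¬returning is false there. This is the first violation.

2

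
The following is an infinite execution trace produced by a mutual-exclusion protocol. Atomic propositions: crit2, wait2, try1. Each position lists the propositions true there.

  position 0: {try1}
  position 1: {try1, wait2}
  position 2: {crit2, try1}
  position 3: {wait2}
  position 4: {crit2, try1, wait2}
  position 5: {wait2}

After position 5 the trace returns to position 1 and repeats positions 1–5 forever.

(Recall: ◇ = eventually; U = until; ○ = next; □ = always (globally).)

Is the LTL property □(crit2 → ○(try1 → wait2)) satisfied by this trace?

crit2 → ○(try1 → wait2) holds at every position 0..5, and those are all positions ever visited, so □(crit2 → ○(try1 → wait2)) holds.
Positions where crit2 holds: 2, 4.
Check ○(try1 → wait2) at each: 2→ok, 4→ok.

Holds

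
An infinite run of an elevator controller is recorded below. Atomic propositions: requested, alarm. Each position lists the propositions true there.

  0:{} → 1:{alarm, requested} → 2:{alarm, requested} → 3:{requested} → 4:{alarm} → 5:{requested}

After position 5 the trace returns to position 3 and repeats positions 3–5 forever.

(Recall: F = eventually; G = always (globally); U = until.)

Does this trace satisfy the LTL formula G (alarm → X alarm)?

No

alarm → X alarm must hold at every position from 0 onward. It fails at position 2, so G (alarm → X alarm) is false.
Positions where alarm holds: 1, 2, 4.
Check X alarm at each: 1→ok, 2→fails, 4→fails.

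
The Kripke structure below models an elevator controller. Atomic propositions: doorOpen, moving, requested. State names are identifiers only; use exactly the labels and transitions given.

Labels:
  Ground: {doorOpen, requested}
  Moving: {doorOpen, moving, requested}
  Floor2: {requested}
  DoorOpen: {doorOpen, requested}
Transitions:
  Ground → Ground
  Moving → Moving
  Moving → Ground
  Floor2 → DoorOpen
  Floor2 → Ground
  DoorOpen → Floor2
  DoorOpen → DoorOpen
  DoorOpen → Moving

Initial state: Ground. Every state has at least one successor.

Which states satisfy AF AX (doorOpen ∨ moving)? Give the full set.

States satisfying AX (doorOpen ∨ moving): {Ground, Moving, Floor2}.
States satisfying AF AX (doorOpen ∨ moving): {Ground, Moving, Floor2}.

{Ground, Moving, Floor2}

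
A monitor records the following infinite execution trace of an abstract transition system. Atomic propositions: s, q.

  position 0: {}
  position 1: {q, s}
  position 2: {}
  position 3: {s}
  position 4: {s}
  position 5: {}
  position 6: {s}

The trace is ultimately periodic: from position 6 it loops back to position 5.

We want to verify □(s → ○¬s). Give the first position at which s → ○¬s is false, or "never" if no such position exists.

Check s → ○¬s at each position in order: 0 ✓, 1 ✓, 2 ✓.
At position 3 the labels are {s} and the next position 4 has {s}, so s → ○¬s is false there. This is the first violation.

3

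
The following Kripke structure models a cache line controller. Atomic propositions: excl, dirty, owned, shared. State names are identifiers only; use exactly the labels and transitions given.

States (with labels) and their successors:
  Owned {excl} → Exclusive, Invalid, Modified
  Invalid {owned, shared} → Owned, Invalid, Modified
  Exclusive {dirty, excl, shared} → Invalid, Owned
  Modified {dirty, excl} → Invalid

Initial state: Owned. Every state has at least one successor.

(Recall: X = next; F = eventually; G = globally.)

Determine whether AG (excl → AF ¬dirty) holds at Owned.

Holds

States satisfying excl → AF ¬dirty: {Owned, Invalid, Exclusive, Modified}.
States satisfying AG (excl → AF ¬dirty): {Owned, Invalid, Exclusive, Modified}.
Every state reachable from Owned satisfies excl → AF ¬dirty.
Owned ∈ Sat(AG (excl → AF ¬dirty)).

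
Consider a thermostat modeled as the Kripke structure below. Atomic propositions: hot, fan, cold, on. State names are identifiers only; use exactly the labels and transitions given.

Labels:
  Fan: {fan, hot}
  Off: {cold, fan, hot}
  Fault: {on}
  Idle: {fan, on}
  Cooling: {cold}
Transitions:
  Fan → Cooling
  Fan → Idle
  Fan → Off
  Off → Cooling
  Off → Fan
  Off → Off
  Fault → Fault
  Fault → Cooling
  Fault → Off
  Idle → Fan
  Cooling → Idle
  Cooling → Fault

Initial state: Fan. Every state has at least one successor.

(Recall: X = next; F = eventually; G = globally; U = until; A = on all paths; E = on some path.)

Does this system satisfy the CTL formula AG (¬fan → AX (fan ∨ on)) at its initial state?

Does not hold

States satisfying ¬fan → AX (fan ∨ on): {Fan, Off, Idle, Cooling}.
States satisfying AG (¬fan → AX (fan ∨ on)): ∅.
Fault is reachable from Fan and violates ¬fan → AX (fan ∨ on), so AG fails at Fan.
Fan ∉ Sat(AG (¬fan → AX (fan ∨ on))).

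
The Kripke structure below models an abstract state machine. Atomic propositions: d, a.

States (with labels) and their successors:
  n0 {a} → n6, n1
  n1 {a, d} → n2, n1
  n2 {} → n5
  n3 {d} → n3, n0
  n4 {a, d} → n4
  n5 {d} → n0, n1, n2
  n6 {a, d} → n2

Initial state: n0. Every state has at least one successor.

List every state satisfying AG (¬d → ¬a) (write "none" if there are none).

{n4}

States satisfying ¬d → ¬a: {n1, n2, n3, n4, n5, n6}.
States satisfying AG (¬d → ¬a): {n4}.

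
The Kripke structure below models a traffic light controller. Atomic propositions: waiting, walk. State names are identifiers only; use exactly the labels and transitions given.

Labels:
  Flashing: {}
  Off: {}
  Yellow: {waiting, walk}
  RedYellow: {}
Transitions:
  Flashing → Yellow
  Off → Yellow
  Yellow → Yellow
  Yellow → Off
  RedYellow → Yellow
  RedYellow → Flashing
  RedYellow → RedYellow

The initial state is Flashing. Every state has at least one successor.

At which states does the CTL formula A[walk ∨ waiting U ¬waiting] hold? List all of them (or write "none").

{Flashing, Off, RedYellow}

States satisfying walk ∨ waiting: {Yellow}.
States satisfying ¬waiting: {Flashing, Off, RedYellow}.
States satisfying A[walk ∨ waiting U ¬waiting]: {Flashing, Off, RedYellow}.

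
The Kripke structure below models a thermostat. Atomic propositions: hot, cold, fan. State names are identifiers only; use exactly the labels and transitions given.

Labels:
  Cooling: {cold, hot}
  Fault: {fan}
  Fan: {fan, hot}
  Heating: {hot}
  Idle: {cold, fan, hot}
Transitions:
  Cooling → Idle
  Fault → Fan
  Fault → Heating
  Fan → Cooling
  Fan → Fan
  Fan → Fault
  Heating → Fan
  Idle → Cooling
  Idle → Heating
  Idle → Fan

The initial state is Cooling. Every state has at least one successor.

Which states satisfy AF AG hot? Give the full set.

none

States satisfying AG hot: ∅.
States satisfying AF AG hot: ∅.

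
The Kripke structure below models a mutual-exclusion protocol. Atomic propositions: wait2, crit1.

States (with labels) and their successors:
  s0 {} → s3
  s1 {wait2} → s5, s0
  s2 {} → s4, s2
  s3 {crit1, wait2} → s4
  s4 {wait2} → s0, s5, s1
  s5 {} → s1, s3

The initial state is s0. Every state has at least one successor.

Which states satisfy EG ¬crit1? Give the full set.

States satisfying ¬crit1: {s0, s1, s2, s4, s5}.
States satisfying EG ¬crit1: {s1, s2, s4, s5}.

{s1, s2, s4, s5}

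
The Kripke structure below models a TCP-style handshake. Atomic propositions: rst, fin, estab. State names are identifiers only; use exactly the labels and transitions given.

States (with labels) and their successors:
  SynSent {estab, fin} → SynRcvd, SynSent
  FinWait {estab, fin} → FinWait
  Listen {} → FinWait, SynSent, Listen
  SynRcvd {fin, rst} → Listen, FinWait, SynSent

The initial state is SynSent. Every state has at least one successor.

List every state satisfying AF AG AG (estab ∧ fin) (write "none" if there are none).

States satisfying AG AG (estab ∧ fin): {FinWait}.
States satisfying AF AG AG (estab ∧ fin): {FinWait}.

{FinWait}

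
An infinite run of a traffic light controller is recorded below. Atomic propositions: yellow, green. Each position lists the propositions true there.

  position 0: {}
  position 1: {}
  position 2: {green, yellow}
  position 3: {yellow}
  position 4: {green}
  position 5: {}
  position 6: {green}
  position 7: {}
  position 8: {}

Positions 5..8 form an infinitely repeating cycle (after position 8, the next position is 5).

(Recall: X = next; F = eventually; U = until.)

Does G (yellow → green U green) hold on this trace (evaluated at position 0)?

Does not hold

yellow → green U green must hold at every position from 0 onward. It fails at position 3, so G (yellow → green U green) is false.
Positions where yellow holds: 2, 3.
Check green U green at each: 2→ok, 3→fails.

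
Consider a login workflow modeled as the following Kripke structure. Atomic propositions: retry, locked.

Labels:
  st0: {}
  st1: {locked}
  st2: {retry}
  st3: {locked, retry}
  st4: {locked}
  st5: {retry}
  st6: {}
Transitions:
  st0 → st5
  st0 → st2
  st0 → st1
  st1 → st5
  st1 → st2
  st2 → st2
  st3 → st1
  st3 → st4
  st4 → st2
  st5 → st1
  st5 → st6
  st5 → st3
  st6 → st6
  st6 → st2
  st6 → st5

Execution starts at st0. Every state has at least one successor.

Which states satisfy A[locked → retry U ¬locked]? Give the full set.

{st0, st2, st5, st6}

States satisfying locked → retry: {st0, st2, st3, st5, st6}.
States satisfying ¬locked: {st0, st2, st5, st6}.
States satisfying A[locked → retry U ¬locked]: {st0, st2, st5, st6}.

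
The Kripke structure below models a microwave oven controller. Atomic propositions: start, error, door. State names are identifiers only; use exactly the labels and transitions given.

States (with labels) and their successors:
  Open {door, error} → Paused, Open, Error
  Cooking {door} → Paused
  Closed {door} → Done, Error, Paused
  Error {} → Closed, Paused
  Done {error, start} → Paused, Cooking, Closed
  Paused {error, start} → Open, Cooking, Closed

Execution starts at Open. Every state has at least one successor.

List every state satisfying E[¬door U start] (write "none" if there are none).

{Error, Done, Paused}

States satisfying ¬door: {Error, Done, Paused}.
States satisfying start: {Done, Paused}.
States satisfying E[¬door U start]: {Error, Done, Paused}.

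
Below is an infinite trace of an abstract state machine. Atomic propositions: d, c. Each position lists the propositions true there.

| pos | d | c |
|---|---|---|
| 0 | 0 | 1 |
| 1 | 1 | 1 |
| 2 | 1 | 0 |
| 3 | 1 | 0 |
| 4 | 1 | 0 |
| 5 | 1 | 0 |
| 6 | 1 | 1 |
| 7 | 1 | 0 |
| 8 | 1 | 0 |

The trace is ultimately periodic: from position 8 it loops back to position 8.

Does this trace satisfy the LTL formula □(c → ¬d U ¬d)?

Does not hold

c → ¬d U ¬d must hold at every position from 0 onward. It fails at position 1, so □(c → ¬d U ¬d) is false.
Positions where c holds: 0, 1, 6.
Check ¬d U ¬d at each: 0→ok, 1→fails, 6→fails.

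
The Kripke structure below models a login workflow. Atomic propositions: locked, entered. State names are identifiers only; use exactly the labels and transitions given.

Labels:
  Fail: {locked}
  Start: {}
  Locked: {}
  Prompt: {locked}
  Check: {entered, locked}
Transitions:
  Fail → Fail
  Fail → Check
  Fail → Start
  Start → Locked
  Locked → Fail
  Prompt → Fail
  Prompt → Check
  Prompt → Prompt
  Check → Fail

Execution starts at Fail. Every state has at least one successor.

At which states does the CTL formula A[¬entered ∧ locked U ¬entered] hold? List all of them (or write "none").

{Fail, Start, Locked, Prompt}

States satisfying ¬entered ∧ locked: {Fail, Prompt}.
States satisfying ¬entered: {Fail, Start, Locked, Prompt}.
States satisfying A[¬entered ∧ locked U ¬entered]: {Fail, Start, Locked, Prompt}.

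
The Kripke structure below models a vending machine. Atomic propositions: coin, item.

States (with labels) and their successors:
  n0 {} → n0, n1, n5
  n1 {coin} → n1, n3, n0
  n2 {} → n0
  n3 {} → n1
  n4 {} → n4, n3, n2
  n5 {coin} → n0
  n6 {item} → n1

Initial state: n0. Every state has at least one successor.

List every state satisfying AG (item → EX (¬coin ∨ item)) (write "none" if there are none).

{n0, n1, n2, n3, n4, n5}

States satisfying item → EX (¬coin ∨ item): {n0, n1, n2, n3, n4, n5}.
States satisfying AG (item → EX (¬coin ∨ item)): {n0, n1, n2, n3, n4, n5}.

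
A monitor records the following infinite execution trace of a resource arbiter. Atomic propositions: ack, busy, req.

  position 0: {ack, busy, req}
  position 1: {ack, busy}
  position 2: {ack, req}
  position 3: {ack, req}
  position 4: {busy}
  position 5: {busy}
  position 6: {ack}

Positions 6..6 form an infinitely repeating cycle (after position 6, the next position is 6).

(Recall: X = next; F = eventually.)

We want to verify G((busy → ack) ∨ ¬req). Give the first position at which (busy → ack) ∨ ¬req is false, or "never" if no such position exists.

(busy → ack) ∨ ¬req holds at every position 0..6, and those are all the positions the trace ever visits, so the invariant G((busy → ack) ∨ ¬req) is never violated.

never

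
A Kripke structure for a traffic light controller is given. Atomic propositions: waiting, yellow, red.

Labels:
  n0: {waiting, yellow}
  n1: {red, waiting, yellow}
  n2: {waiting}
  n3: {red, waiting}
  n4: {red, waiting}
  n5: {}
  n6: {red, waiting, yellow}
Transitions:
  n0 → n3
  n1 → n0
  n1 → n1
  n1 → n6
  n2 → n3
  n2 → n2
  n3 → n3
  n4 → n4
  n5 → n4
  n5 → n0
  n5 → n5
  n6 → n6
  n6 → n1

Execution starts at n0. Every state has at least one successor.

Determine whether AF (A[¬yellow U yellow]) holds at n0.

Yes

States satisfying A[¬yellow U yellow]: {n0, n1, n6}.
States satisfying AF (A[¬yellow U yellow]): {n0, n1, n6}.
n0 ∈ Sat(AF (A[¬yellow U yellow])).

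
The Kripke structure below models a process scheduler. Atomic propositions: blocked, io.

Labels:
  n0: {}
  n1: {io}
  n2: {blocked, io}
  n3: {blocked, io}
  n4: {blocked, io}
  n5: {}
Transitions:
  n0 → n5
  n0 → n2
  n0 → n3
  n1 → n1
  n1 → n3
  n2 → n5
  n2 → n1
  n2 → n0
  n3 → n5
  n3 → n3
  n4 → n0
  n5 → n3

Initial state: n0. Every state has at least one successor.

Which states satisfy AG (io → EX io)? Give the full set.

{n0, n1, n2, n3, n5}

States satisfying io → EX io: {n0, n1, n2, n3, n5}.
States satisfying AG (io → EX io): {n0, n1, n2, n3, n5}.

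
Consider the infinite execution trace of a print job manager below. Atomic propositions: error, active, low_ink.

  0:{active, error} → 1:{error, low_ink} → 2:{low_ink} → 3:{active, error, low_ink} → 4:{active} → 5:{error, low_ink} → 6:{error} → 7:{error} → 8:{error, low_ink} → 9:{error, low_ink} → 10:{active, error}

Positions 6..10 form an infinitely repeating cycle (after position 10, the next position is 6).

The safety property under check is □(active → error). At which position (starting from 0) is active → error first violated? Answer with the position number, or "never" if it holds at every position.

Check active → error at each position in order: 0 ✓, 1 ✓, 2 ✓, 3 ✓.
At position 4 the labels are {active}, so active → error is false there. This is the first violation.

4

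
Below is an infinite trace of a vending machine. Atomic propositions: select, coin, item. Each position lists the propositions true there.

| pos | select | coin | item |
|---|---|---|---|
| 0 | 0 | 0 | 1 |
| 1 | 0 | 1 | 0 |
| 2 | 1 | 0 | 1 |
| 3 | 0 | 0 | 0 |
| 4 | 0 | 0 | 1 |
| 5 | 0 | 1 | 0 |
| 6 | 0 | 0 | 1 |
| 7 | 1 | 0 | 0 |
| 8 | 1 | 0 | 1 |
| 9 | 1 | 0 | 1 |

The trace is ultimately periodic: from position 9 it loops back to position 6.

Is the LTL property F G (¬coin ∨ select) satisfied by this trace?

Satisfied

G (¬coin ∨ select) holds at position 6, which is reachable from 0, so F G (¬coin ∨ select) holds.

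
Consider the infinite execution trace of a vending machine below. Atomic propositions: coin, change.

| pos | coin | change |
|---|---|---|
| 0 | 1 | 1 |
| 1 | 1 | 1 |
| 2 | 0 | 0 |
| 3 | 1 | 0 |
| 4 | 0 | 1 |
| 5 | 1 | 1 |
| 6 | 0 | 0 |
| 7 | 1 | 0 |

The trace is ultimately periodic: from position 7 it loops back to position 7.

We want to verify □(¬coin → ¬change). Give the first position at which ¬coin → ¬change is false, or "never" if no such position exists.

Check ¬coin → ¬change at each position in order: 0 ✓, 1 ✓, 2 ✓, 3 ✓.
At position 4 the labels are {change}, so ¬coin → ¬change is false there. This is the first violation.

4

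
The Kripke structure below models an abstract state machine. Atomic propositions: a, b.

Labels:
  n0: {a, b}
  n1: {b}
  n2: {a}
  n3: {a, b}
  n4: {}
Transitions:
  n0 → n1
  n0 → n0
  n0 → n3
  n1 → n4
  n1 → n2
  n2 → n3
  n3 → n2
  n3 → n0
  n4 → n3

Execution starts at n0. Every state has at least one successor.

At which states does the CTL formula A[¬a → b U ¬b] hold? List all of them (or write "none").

States satisfying ¬a → b: {n0, n1, n2, n3}.
States satisfying ¬b: {n2, n4}.
States satisfying A[¬a → b U ¬b]: {n1, n2, n4}.

{n1, n2, n4}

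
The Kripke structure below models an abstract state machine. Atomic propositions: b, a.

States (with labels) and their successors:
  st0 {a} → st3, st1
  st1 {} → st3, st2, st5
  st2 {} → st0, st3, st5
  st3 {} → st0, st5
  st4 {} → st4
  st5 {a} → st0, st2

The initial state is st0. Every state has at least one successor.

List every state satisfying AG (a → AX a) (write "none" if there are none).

States satisfying a → AX a: {st1, st2, st3, st4}.
States satisfying AG (a → AX a): {st4}.

{st4}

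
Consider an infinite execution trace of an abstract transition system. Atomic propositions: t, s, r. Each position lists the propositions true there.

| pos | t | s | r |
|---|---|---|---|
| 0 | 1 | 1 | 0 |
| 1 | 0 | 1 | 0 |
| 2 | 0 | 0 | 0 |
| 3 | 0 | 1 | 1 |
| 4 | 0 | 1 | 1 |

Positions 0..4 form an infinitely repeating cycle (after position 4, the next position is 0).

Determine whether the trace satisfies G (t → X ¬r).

Satisfied

t → X ¬r holds at every position 0..4, and those are all positions ever visited, so G (t → X ¬r) holds.
Positions where t holds: 0.
Check X ¬r at each: 0→ok.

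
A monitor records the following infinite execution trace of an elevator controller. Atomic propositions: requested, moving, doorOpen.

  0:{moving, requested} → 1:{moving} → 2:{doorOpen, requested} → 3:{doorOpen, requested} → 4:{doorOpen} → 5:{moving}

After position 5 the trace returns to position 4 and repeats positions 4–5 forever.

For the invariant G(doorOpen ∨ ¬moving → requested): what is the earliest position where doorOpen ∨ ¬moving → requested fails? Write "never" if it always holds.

4

Check doorOpen ∨ ¬moving → requested at each position in order: 0 ✓, 1 ✓, 2 ✓, 3 ✓.
At position 4 the labels are {doorOpen}, so doorOpen ∨ ¬moving → requested is false there. This is the first violation.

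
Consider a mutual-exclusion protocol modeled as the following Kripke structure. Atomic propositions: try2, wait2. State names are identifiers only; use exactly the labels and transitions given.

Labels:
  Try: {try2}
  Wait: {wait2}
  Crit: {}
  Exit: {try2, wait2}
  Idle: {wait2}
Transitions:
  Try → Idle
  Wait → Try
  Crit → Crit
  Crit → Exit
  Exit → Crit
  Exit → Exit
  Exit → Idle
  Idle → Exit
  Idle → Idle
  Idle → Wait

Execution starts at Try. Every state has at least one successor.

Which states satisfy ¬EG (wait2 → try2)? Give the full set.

States satisfying wait2 → try2: {Try, Crit, Exit}.
States satisfying EG (wait2 → try2): {Crit, Exit}.
States satisfying ¬EG (wait2 → try2): {Try, Wait, Idle}.

{Try, Wait, Idle}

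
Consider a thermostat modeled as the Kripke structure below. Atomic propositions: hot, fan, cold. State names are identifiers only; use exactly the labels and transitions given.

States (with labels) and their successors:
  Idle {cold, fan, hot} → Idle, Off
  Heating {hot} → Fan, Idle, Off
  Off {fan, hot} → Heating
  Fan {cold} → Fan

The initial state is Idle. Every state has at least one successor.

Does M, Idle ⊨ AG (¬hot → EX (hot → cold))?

Holds

States satisfying ¬hot → EX (hot → cold): {Idle, Heating, Off, Fan}.
States satisfying AG (¬hot → EX (hot → cold)): {Idle, Heating, Off, Fan}.
Every state reachable from Idle satisfies ¬hot → EX (hot → cold).
Idle ∈ Sat(AG (¬hot → EX (hot → cold))).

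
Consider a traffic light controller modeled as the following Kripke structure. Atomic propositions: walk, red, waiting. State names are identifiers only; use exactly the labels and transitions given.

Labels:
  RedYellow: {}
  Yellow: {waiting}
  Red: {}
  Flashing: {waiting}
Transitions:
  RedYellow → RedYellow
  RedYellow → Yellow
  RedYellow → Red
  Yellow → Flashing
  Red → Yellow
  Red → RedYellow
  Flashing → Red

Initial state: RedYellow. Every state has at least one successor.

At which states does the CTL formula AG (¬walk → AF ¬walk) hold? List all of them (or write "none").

{RedYellow, Yellow, Red, Flashing}

States satisfying ¬walk → AF ¬walk: {RedYellow, Yellow, Red, Flashing}.
States satisfying AG (¬walk → AF ¬walk): {RedYellow, Yellow, Red, Flashing}.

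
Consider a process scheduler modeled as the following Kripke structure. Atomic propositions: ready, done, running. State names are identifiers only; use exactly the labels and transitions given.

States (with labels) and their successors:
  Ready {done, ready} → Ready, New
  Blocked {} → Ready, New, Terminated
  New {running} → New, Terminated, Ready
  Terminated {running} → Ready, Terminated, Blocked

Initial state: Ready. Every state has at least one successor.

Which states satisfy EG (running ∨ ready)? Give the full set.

States satisfying running ∨ ready: {Ready, New, Terminated}.
States satisfying EG (running ∨ ready): {Ready, New, Terminated}.

{Ready, New, Terminated}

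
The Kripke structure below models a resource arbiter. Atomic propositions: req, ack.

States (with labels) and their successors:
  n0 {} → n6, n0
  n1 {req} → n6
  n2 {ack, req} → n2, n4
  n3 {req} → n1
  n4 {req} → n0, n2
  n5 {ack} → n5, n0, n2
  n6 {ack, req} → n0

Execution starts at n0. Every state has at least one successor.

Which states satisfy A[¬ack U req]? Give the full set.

States satisfying ¬ack: {n0, n1, n3, n4}.
States satisfying req: {n1, n2, n3, n4, n6}.
States satisfying A[¬ack U req]: {n1, n2, n3, n4, n6}.

{n1, n2, n3, n4, n6}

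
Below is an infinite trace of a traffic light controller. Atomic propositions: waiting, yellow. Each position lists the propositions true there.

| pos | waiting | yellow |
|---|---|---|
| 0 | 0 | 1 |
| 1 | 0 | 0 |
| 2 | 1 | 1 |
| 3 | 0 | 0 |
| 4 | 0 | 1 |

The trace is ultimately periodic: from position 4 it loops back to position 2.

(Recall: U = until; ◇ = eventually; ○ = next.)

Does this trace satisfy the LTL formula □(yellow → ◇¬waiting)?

yellow → ◇¬waiting holds at every position 0..4, and those are all positions ever visited, so □(yellow → ◇¬waiting) holds.
Positions where yellow holds: 0, 2, 4.
Check ◇¬waiting at each: 0→ok, 2→ok, 4→ok.

Yes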